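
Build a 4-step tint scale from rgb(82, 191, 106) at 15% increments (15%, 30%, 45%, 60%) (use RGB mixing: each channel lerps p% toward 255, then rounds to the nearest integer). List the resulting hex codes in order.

#6cc980, #86d297, #a0dcad, #bae5c3

15%: (82 + 25.95 = 107.95→108, 191 + 9.6 = 200.6→201, 106 + 22.35 = 128.35→128) → #6cc980
30%: (82 + 51.9 = 133.9→134, 191 + 19.2 = 210.2→210, 106 + 44.7 = 150.7→151) → #86d297
45%: (82 + 77.85 = 159.85→160, 191 + 28.8 = 219.8→220, 106 + 67.05 = 173.05→173) → #a0dcad
60%: (82 + 103.8 = 185.8→186, 191 + 38.4 = 229.4→229, 106 + 89.4 = 195.4→195) → #bae5c3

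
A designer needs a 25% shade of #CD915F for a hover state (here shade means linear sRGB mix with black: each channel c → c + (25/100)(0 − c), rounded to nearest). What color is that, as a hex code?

#9A6D47

#CD915F is rgb(205, 145, 95).
A 25% shade moves each channel 25% toward 0:
  R: 205 + 0.25×(0−205) = 205 − 51.25 = 153.75 → 154
  G: 145 + 0.25×(0−145) = 145 − 36.25 = 108.75 → 109
  B: 95 − 23.75 = 71.25 → 71
rgb(154, 109, 71) = #9A6D47.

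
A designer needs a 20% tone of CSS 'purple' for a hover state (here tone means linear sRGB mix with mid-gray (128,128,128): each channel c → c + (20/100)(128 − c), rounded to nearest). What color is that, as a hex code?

#801A80

CSS purple is rgb(128, 0, 128).
A 20% tone moves each channel 20% toward 128:
  R: 128 + 0.2×(128−128) = 128 + 0 = 128 → 128
  G: 0 + 0.2×(128−0) = 0 + 25.6 = 25.6 → 26
  B: 128 + 0.2×(128−128) = 128 + 0 = 128 → 128
rgb(128, 26, 128) = #801A80.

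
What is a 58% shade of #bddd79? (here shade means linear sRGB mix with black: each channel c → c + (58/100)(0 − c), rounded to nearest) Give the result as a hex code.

#bddd79 is rgb(189, 221, 121).
Lerp each channel 58% toward 0:
  R: 189 − 109.62 = 79.38 → 79
  G: 221 + 0.58×(0−221) = 221 − 128.18 = 92.82 → 93
  B: 121 + 0.58×(0−121) = 121 − 70.18 = 50.82 → 51
rgb(79, 93, 51) = #4f5d33.

#4f5d33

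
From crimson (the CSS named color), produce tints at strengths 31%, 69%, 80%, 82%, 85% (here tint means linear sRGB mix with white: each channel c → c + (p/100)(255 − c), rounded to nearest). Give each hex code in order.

#E75D78, #F4B6C3, #F8D0D8, #F9D5DC, #FADCE2

CSS crimson is rgb(220, 20, 60).
31%: (220 + 10.85 = 230.85→231, 20 + 72.85 = 92.85→93, 60 + 60.45 = 120.45→120) → #E75D78
69%: (220 + 24.15 = 244.15→244, 20 + 162.15 = 182.15→182, 60 + 134.55 = 194.55→195) → #F4B6C3
80%: (220 + 28 = 248→248, 20 + 188 = 208→208, 60 + 156 = 216→216) → #F8D0D8
82%: (220 + 28.7 = 248.7→249, 20 + 192.7 = 212.7→213, 60 + 159.9 = 219.9→220) → #F9D5DC
85%: (220 + 29.75 = 249.75→250, 20 + 199.75 = 219.75→220, 60 + 165.75 = 225.75→226) → #FADCE2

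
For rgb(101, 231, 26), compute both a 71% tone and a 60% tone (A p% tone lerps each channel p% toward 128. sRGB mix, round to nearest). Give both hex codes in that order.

71% tone:
  R: 101 + 19.17 = 120.17 → 120
  G: 231 + 0.71×(128−231) = 231 − 73.13 = 157.87 → 158
  B: 26 + 0.71×(128−26) = 26 + 72.42 = 98.42 → 98
  → #789e62
60% tone:
  R: 101 + 16.2 = 117.2 → 117
  G: 231 + 0.6×(128−231) = 231 − 61.8 = 169.2 → 169
  B: 26 + 61.2 = 87.2 → 87
  → #75a957

#789e62, #75a957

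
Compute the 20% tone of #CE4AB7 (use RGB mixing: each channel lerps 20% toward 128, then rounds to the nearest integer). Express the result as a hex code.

#CE4AB7 is rgb(206, 74, 183).
Lerp each channel 20% toward 128:
  R: 206 + 0.2×(128−206) = 206 − 15.6 = 190.4 → 190
  G: 74 + 0.2×(128−74) = 74 + 10.8 = 84.8 → 85
  B: 183 − 11 = 172 → 172
rgb(190, 85, 172) = #BE55AC.

#BE55AC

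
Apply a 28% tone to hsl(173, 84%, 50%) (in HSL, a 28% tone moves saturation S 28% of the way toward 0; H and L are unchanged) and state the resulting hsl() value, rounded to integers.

S moves 28% from 84 toward 0: 84 − 23.52 = 60.48 → 60.
H and L are unchanged.

hsl(173, 60%, 50%)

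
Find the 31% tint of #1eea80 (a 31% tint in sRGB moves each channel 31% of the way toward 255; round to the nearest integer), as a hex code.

#1eea80 is rgb(30, 234, 128).
A 31% tint moves each channel 31% toward 255:
  R: 30 + 0.31×(255−30) = 30 + 69.75 = 99.75 → 100
  G: 234 + 6.51 = 240.51 → 241
  B: 128 + 0.31×(255−128) = 128 + 39.37 = 167.37 → 167
rgb(100, 241, 167) = #64f1a7.

#64f1a7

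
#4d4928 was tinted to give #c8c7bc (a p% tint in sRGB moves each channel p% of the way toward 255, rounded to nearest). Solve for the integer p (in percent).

#4d4928 is rgb(77, 73, 40); #c8c7bc is rgb(200, 199, 188).
On the B channel (widest range): 188 ≈ 40 + (p/100)(255 − 40), so p ≈ 100×(188 − 40)/(255 − 40) = 14800/215 = 68.84.
p = 69 reproduces all three channels after rounding.

69%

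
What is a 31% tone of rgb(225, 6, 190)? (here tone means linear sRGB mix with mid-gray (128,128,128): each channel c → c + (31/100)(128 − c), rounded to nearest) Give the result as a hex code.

A 31% tone moves each channel 31% toward 128:
  R: 225 − 30.07 = 194.93 → 195
  G: 6 + 37.82 = 43.82 → 44
  B: 190 − 19.22 = 170.78 → 171
rgb(195, 44, 171) = #c32cab.

#c32cab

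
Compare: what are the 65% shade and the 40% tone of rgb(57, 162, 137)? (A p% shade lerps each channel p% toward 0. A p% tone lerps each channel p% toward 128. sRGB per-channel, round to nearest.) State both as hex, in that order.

65% shade:
  R: 57 + 0.65×(0−57) = 57 − 37.05 = 19.95 → 20
  G: 162 + 0.65×(0−162) = 162 − 105.3 = 56.7 → 57
  B: 137 + 0.65×(0−137) = 137 − 89.05 = 47.95 → 48
  → #143930
40% tone:
  R: 57 + 0.4×(128−57) = 57 + 28.4 = 85.4 → 85
  G: 162 + 0.4×(128−162) = 162 − 13.6 = 148.4 → 148
  B: 137 + 0.4×(128−137) = 137 − 3.6 = 133.4 → 133
  → #559485

#143930, #559485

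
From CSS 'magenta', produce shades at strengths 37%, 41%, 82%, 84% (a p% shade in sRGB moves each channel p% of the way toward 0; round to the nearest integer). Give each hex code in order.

CSS magenta is rgb(255, 0, 255).
37%: (255 − 94.35 = 160.65→161, 0→0, 255 − 94.35 = 160.65→161) → #a100a1
41%: (255 − 104.55 = 150.45→150, 0→0, 255 − 104.55 = 150.45→150) → #960096
82%: (255 − 209.1 = 45.9→46, 0→0, 255 − 209.1 = 45.9→46) → #2e002e
84%: (255 − 214.2 = 40.8→41, 0→0, 255 − 214.2 = 40.8→41) → #290029

#a100a1, #960096, #2e002e, #290029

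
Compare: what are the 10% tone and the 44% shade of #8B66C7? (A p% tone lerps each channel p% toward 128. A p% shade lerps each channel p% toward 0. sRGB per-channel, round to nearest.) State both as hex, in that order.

#8B66C7 is rgb(139, 102, 199).
10% tone:
  R: 139 + 0.1×(128−139) = 139 − 1.1 = 137.9 → 138
  G: 102 + 2.6 = 104.6 → 105
  B: 199 − 7.1 = 191.9 → 192
  → #8A69C0
44% shade:
  R: 139 − 61.16 = 77.84 → 78
  G: 102 − 44.88 = 57.12 → 57
  B: 199 + 0.44×(0−199) = 199 − 87.56 = 111.44 → 111
  → #4E396F

#8A69C0, #4E396F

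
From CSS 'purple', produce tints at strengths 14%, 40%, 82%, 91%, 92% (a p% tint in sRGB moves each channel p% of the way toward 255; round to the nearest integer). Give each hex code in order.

CSS purple is rgb(128, 0, 128).
14%: (128 + 17.78 = 145.78→146, 0 + 35.7 = 35.7→36, 128 + 17.78 = 145.78→146) → #922492
40%: (128 + 50.8 = 178.8→179, 0 + 102 = 102→102, 128 + 50.8 = 178.8→179) → #B366B3
82%: (128 + 104.14 = 232.14→232, 0 + 209.1 = 209.1→209, 128 + 104.14 = 232.14→232) → #E8D1E8
91%: (128 + 115.57 = 243.57→244, 0 + 232.05 = 232.05→232, 128 + 115.57 = 243.57→244) → #F4E8F4
92%: (128 + 116.84 = 244.84→245, 0 + 234.6 = 234.6→235, 128 + 116.84 = 244.84→245) → #F5EBF5

#922492, #B366B3, #E8D1E8, #F4E8F4, #F5EBF5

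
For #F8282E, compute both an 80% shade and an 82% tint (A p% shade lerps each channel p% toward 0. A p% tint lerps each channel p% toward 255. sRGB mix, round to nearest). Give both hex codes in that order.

#F8282E is rgb(248, 40, 46).
80% shade:
  R: 248 + 0.8×(0−248) = 248 − 198.4 = 49.6 → 50
  G: 40 + 0.8×(0−40) = 40 − 32 = 8 → 8
  B: 46 − 36.8 = 9.2 → 9
  → #320809
82% tint:
  R: 248 + 5.74 = 253.74 → 254
  G: 40 + 0.82×(255−40) = 40 + 176.3 = 216.3 → 216
  B: 46 + 171.38 = 217.38 → 217
  → #FED8D9

#320809, #FED8D9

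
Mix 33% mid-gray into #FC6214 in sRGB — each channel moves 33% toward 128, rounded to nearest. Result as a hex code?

#FC6214 is rgb(252, 98, 20).
Per channel, c → c + 0.33(128 − c):
  R: 252 + 0.33×(128−252) = 252 − 40.92 = 211.08 → 211
  G: 98 + 0.33×(128−98) = 98 + 9.9 = 107.9 → 108
  B: 20 + 35.64 = 55.64 → 56
rgb(211, 108, 56) = #D36C38.

#D36C38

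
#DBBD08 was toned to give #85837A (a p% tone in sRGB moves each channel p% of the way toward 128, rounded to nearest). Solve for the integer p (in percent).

95%

#DBBD08 is rgb(219, 189, 8); #85837A is rgb(133, 131, 122).
On the B channel (widest range): 122 ≈ 8 + (p/100)(128 − 8), so p ≈ 100×(122 − 8)/(128 − 8) = 11400/120 = 95.00.
p = 95 reproduces all three channels after rounding.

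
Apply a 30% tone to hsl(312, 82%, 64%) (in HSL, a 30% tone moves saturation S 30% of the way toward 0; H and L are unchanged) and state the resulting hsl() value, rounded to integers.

S moves 30% from 82 toward 0: 82 − 24.6 = 57.4 → 57.
H and L are unchanged.

hsl(312, 57%, 64%)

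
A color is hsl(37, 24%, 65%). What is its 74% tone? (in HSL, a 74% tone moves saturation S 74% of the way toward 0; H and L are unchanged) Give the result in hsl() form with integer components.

S moves 74% from 24 toward 0: 24 − 17.76 = 6.24 → 6.
H and L are unchanged.

hsl(37, 6%, 65%)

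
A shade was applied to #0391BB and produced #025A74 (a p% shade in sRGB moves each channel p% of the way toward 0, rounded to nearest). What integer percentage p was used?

38%

#0391BB is rgb(3, 145, 187); #025A74 is rgb(2, 90, 116).
On the B channel (widest range): 116 ≈ 187 + (p/100)(0 − 187), so p ≈ 100×(116 − 187)/(0 − 187) = -7100/-187 = 37.97.
p = 38 reproduces all three channels after rounding.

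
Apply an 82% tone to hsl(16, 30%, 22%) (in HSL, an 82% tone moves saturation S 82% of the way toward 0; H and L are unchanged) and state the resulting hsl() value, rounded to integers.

hsl(16, 5%, 22%)

S moves 82% from 30 toward 0: 30 − 24.6 = 5.4 → 5.
H and L are unchanged.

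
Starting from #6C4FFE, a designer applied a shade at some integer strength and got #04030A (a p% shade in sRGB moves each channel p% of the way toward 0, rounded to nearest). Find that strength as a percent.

#6C4FFE is rgb(108, 79, 254); #04030A is rgb(4, 3, 10).
On the B channel (widest range): 10 ≈ 254 + (p/100)(0 − 254), so p ≈ 100×(10 − 254)/(0 − 254) = -24400/-254 = 96.06.
p = 96 reproduces all three channels after rounding.

96%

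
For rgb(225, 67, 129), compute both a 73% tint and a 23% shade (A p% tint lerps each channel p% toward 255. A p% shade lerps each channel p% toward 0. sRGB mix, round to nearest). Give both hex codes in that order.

#f7ccdd, #ad3463

73% tint:
  R: 225 + 0.73×(255−225) = 225 + 21.9 = 246.9 → 247
  G: 67 + 0.73×(255−67) = 67 + 137.24 = 204.24 → 204
  B: 129 + 0.73×(255−129) = 129 + 91.98 = 220.98 → 221
  → #f7ccdd
23% shade:
  R: 225 + 0.23×(0−225) = 225 − 51.75 = 173.25 → 173
  G: 67 − 15.41 = 51.59 → 52
  B: 129 + 0.23×(0−129) = 129 − 29.67 = 99.33 → 99
  → #ad3463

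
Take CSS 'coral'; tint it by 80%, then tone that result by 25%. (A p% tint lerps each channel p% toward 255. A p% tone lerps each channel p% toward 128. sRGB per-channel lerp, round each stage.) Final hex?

CSS coral is rgb(255, 127, 80).
Per channel, c → c + 0.8(255 − c):
  R: 255 + 0.8×(255−255) = 255 + 0 = 255 → 255
  G: 127 + 0.8×(255−127) = 127 + 102.4 = 229.4 → 229
  B: 80 + 140 = 220 → 220
After the tint: rgb(255, 229, 220) = #ffe5dc.
A 25% tone moves each channel 25% toward 128:
  R: 255 + 0.25×(128−255) = 255 − 31.75 = 223.25 → 223
  G: 229 + 0.25×(128−229) = 229 − 25.25 = 203.75 → 204
  B: 220 + 0.25×(128−220) = 220 − 23 = 197 → 197
rgb(223, 204, 197) = #dfccc5.

#dfccc5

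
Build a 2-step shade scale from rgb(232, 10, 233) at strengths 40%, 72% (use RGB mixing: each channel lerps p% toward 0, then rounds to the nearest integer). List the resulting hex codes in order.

40%: (232 − 92.8 = 139.2→139, 10 − 4 = 6→6, 233 − 93.2 = 139.8→140) → #8b068c
72%: (232 − 167.04 = 64.96→65, 10 − 7.2 = 2.8→3, 233 − 167.76 = 65.24→65) → #410341

#8b068c, #410341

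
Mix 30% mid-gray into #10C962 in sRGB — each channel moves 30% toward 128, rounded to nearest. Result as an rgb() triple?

#10C962 is rgb(16, 201, 98).
Per channel, c → c + 0.3(128 − c):
  R: 16 + 33.6 = 49.6 → 50
  G: 201 + 0.3×(128−201) = 201 − 21.9 = 179.1 → 179
  B: 98 + 0.3×(128−98) = 98 + 9 = 107 → 107

rgb(50, 179, 107)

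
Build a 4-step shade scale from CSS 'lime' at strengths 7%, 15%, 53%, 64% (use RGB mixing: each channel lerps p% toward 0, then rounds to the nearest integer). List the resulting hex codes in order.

#00ED00, #00D900, #007800, #005C00

CSS lime is rgb(0, 255, 0).
7%: (0→0, 255 − 17.85 = 237.15→237, 0→0) → #00ED00
15%: (0→0, 255 − 38.25 = 216.75→217, 0→0) → #00D900
53%: (0→0, 255 − 135.15 = 119.85→120, 0→0) → #007800
64%: (0→0, 255 − 163.2 = 91.8→92, 0→0) → #005C00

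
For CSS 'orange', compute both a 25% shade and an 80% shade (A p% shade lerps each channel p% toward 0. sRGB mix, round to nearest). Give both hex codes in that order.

CSS orange is rgb(255, 165, 0).
25% shade:
  R: 255 − 63.75 = 191.25 → 191
  G: 165 − 41.25 = 123.75 → 124
  B: 0 + 0 = 0 → 0
  → #BF7C00
80% shade:
  R: 255 + 0.8×(0−255) = 255 − 204 = 51 → 51
  G: 165 + 0.8×(0−165) = 165 − 132 = 33 → 33
  B: 0 + 0 = 0 → 0
  → #332100

#BF7C00, #332100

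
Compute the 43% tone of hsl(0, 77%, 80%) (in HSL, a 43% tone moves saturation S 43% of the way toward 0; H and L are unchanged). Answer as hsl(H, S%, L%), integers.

S moves 43% from 77 toward 0: 77 − 33.11 = 43.89 → 44.
H and L are unchanged.

hsl(0, 44%, 80%)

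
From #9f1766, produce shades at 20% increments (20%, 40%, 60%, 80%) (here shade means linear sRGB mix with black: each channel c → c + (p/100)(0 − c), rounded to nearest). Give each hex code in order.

#9f1766 is rgb(159, 23, 102).
20%: (159 − 31.8 = 127.2→127, 23 − 4.6 = 18.4→18, 102 − 20.4 = 81.6→82) → #7f1252
40%: (159 − 63.6 = 95.4→95, 23 − 9.2 = 13.8→14, 102 − 40.8 = 61.2→61) → #5f0e3d
60%: (159 − 95.4 = 63.6→64, 23 − 13.8 = 9.2→9, 102 − 61.2 = 40.8→41) → #400929
80%: (159 − 127.2 = 31.8→32, 23 − 18.4 = 4.6→5, 102 − 81.6 = 20.4→20) → #200514

#7f1252, #5f0e3d, #400929, #200514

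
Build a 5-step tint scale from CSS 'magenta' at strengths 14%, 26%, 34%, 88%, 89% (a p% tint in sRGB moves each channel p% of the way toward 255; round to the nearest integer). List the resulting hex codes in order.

#ff24ff, #ff42ff, #ff57ff, #ffe0ff, #ffe3ff

CSS magenta is rgb(255, 0, 255).
14%: (255→255, 0 + 35.7 = 35.7→36, 255→255) → #ff24ff
26%: (255→255, 0 + 66.3 = 66.3→66, 255→255) → #ff42ff
34%: (255→255, 0 + 86.7 = 86.7→87, 255→255) → #ff57ff
88%: (255→255, 0 + 224.4 = 224.4→224, 255→255) → #ffe0ff
89%: (255→255, 0 + 226.95 = 226.95→227, 255→255) → #ffe3ff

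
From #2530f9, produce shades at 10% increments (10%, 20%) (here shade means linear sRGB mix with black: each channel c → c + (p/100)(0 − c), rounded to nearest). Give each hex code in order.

#2530f9 is rgb(37, 48, 249).
10%: (37 − 3.7 = 33.3→33, 48 − 4.8 = 43.2→43, 249 − 24.9 = 224.1→224) → #212be0
20%: (37 − 7.4 = 29.6→30, 48 − 9.6 = 38.4→38, 249 − 49.8 = 199.2→199) → #1e26c7

#212be0, #1e26c7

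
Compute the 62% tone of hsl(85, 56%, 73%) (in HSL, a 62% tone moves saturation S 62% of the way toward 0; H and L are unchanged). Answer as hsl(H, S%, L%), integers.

S moves 62% from 56 toward 0: 56 − 34.72 = 21.28 → 21.
H and L are unchanged.

hsl(85, 21%, 73%)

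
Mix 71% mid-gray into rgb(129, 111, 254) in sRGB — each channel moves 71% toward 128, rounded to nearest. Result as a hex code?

#807ba5

A 71% tone moves each channel 71% toward 128:
  R: 129 + 0.71×(128−129) = 129 − 0.71 = 128.29 → 128
  G: 111 + 12.07 = 123.07 → 123
  B: 254 − 89.46 = 164.54 → 165
rgb(128, 123, 165) = #807ba5.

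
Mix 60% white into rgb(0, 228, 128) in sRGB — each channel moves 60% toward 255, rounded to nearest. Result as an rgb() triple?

Per channel, c → c + 0.6(255 − c):
  R: 0 + 153 = 153 → 153
  G: 228 + 0.6×(255−228) = 228 + 16.2 = 244.2 → 244
  B: 128 + 0.6×(255−128) = 128 + 76.2 = 204.2 → 204

rgb(153, 244, 204)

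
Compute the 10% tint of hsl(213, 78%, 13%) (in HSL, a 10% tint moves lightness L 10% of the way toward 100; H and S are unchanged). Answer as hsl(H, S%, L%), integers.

hsl(213, 78%, 22%)

L moves 10% from 13 toward 100: 13 + 8.7 = 21.7 → 22.
H and S are unchanged.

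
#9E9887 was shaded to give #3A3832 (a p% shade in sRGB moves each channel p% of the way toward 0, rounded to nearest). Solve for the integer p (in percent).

#9E9887 is rgb(158, 152, 135); #3A3832 is rgb(58, 56, 50).
On the R channel (widest range): 58 ≈ 158 + (p/100)(0 − 158), so p ≈ 100×(58 − 158)/(0 − 158) = -10000/-158 = 63.29.
p = 63 reproduces all three channels after rounding.

63%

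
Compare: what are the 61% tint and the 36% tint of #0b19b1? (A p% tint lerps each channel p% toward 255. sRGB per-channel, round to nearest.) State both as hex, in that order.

#0b19b1 is rgb(11, 25, 177).
61% tint:
  R: 11 + 0.61×(255−11) = 11 + 148.84 = 159.84 → 160
  G: 25 + 0.61×(255−25) = 25 + 140.3 = 165.3 → 165
  B: 177 + 47.58 = 224.58 → 225
  → #a0a5e1
36% tint:
  R: 11 + 0.36×(255−11) = 11 + 87.84 = 98.84 → 99
  G: 25 + 82.8 = 107.8 → 108
  B: 177 + 0.36×(255−177) = 177 + 28.08 = 205.08 → 205
  → #636ccd

#a0a5e1, #636ccd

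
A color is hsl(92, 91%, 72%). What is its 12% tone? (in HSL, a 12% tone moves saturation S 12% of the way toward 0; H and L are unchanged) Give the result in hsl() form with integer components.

hsl(92, 80%, 72%)

S moves 12% from 91 toward 0: 91 − 10.92 = 80.08 → 80.
H and L are unchanged.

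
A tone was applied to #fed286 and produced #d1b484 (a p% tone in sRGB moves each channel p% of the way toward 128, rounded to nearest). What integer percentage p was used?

#fed286 is rgb(254, 210, 134); #d1b484 is rgb(209, 180, 132).
On the R channel (widest range): 209 ≈ 254 + (p/100)(128 − 254), so p ≈ 100×(209 − 254)/(128 − 254) = -4500/-126 = 35.71.
p = 36 reproduces all three channels after rounding.

36%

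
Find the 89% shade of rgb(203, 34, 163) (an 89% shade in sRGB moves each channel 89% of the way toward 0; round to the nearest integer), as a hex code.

Per channel, c → c + 0.89(0 − c):
  R: 203 − 180.67 = 22.33 → 22
  G: 34 + 0.89×(0−34) = 34 − 30.26 = 3.74 → 4
  B: 163 + 0.89×(0−163) = 163 − 145.07 = 17.93 → 18
rgb(22, 4, 18) = #160412.

#160412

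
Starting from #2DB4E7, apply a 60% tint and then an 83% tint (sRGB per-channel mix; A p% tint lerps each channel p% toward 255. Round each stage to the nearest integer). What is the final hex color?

#F1FAFD

#2DB4E7 is rgb(45, 180, 231).
A 60% tint moves each channel 60% toward 255:
  R: 45 + 0.6×(255−45) = 45 + 126 = 171 → 171
  G: 180 + 0.6×(255−180) = 180 + 45 = 225 → 225
  B: 231 + 0.6×(255−231) = 231 + 14.4 = 245.4 → 245
After the tint: rgb(171, 225, 245) = #ABE1F5.
Lerp each channel 83% toward 255:
  R: 171 + 0.83×(255−171) = 171 + 69.72 = 240.72 → 241
  G: 225 + 24.9 = 249.9 → 250
  B: 245 + 8.3 = 253.3 → 253
rgb(241, 250, 253) = #F1FAFD.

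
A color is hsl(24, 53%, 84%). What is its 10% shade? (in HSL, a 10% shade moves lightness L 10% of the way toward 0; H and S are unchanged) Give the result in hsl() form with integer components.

hsl(24, 53%, 76%)

L moves 10% from 84 toward 0: 84 − 8.4 = 75.6 → 76.
H and S are unchanged.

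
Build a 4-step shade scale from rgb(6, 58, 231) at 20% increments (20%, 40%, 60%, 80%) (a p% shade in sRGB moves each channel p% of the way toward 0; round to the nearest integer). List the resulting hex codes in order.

20%: (6 − 1.2 = 4.8→5, 58 − 11.6 = 46.4→46, 231 − 46.2 = 184.8→185) → #052EB9
40%: (6 − 2.4 = 3.6→4, 58 − 23.2 = 34.8→35, 231 − 92.4 = 138.6→139) → #04238B
60%: (6 − 3.6 = 2.4→2, 58 − 34.8 = 23.2→23, 231 − 138.6 = 92.4→92) → #02175C
80%: (6 − 4.8 = 1.2→1, 58 − 46.4 = 11.6→12, 231 − 184.8 = 46.2→46) → #010C2E

#052EB9, #04238B, #02175C, #010C2E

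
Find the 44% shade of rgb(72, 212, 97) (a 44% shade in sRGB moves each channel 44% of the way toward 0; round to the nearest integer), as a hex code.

Per channel, c → c + 0.44(0 − c):
  R: 72 − 31.68 = 40.32 → 40
  G: 212 + 0.44×(0−212) = 212 − 93.28 = 118.72 → 119
  B: 97 − 42.68 = 54.32 → 54
rgb(40, 119, 54) = #287736.

#287736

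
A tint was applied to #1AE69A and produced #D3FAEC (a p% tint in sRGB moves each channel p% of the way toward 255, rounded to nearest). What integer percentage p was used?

#1AE69A is rgb(26, 230, 154); #D3FAEC is rgb(211, 250, 236).
On the R channel (widest range): 211 ≈ 26 + (p/100)(255 − 26), so p ≈ 100×(211 − 26)/(255 − 26) = 18500/229 = 80.79.
p = 81 reproduces all three channels after rounding.

81%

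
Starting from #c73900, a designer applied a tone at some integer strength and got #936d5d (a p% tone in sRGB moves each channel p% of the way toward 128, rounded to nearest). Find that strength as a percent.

#c73900 is rgb(199, 57, 0); #936d5d is rgb(147, 109, 93).
On the B channel (widest range): 93 ≈ 0 + (p/100)(128 − 0), so p ≈ 100×(93 − 0)/(128 − 0) = 9300/128 = 72.66.
p = 73 reproduces all three channels after rounding.

73%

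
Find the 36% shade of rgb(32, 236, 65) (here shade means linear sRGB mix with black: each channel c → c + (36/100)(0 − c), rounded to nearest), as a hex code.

Lerp each channel 36% toward 0:
  R: 32 + 0.36×(0−32) = 32 − 11.52 = 20.48 → 20
  G: 236 + 0.36×(0−236) = 236 − 84.96 = 151.04 → 151
  B: 65 + 0.36×(0−65) = 65 − 23.4 = 41.6 → 42
rgb(20, 151, 42) = #14972A.

#14972A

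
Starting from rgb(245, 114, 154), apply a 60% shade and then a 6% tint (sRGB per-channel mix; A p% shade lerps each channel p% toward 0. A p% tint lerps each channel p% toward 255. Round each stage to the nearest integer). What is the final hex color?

#6b3b4a

Lerp each channel 60% toward 0:
  R: 245 + 0.6×(0−245) = 245 − 147 = 98 → 98
  G: 114 + 0.6×(0−114) = 114 − 68.4 = 45.6 → 46
  B: 154 + 0.6×(0−154) = 154 − 92.4 = 61.6 → 62
After the shade: rgb(98, 46, 62) = #622e3e.
Lerp each channel 6% toward 255:
  R: 98 + 0.06×(255−98) = 98 + 9.42 = 107.42 → 107
  G: 46 + 0.06×(255−46) = 46 + 12.54 = 58.54 → 59
  B: 62 + 0.06×(255−62) = 62 + 11.58 = 73.58 → 74
rgb(107, 59, 74) = #6b3b4a.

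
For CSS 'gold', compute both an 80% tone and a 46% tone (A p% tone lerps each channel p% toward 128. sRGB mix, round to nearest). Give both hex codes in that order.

#999166, #c5af3b

CSS gold is rgb(255, 215, 0).
80% tone:
  R: 255 − 101.6 = 153.4 → 153
  G: 215 − 69.6 = 145.4 → 145
  B: 0 + 102.4 = 102.4 → 102
  → #999166
46% tone:
  R: 255 − 58.42 = 196.58 → 197
  G: 215 + 0.46×(128−215) = 215 − 40.02 = 174.98 → 175
  B: 0 + 0.46×(128−0) = 0 + 58.88 = 58.88 → 59
  → #c5af3b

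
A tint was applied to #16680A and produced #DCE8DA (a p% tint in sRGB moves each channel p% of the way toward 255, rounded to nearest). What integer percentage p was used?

85%

#16680A is rgb(22, 104, 10); #DCE8DA is rgb(220, 232, 218).
On the B channel (widest range): 218 ≈ 10 + (p/100)(255 − 10), so p ≈ 100×(218 − 10)/(255 − 10) = 20800/245 = 84.90.
p = 85 reproduces all three channels after rounding.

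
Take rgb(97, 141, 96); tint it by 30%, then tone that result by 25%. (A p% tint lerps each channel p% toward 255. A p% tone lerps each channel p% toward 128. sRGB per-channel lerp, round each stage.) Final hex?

Lerp each channel 30% toward 255:
  R: 97 + 47.4 = 144.4 → 144
  G: 141 + 0.3×(255−141) = 141 + 34.2 = 175.2 → 175
  B: 96 + 0.3×(255−96) = 96 + 47.7 = 143.7 → 144
After the tint: rgb(144, 175, 144) = #90af90.
Lerp each channel 25% toward 128:
  R: 144 − 4 = 140 → 140
  G: 175 + 0.25×(128−175) = 175 − 11.75 = 163.25 → 163
  B: 144 + 0.25×(128−144) = 144 − 4 = 140 → 140
rgb(140, 163, 140) = #8ca38c.

#8ca38c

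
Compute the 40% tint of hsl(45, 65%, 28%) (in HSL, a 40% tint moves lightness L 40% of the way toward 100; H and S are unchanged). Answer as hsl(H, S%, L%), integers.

hsl(45, 65%, 57%)

L moves 40% from 28 toward 100: 28 + 28.8 = 56.8 → 57.
H and S are unchanged.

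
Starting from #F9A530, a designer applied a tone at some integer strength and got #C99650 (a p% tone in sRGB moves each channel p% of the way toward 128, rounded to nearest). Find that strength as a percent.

40%

#F9A530 is rgb(249, 165, 48); #C99650 is rgb(201, 150, 80).
On the R channel (widest range): 201 ≈ 249 + (p/100)(128 − 249), so p ≈ 100×(201 − 249)/(128 − 249) = -4800/-121 = 39.67.
p = 40 reproduces all three channels after rounding.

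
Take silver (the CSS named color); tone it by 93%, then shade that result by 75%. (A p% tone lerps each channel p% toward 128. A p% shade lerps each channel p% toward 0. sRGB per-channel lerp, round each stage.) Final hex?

#212121

CSS silver is rgb(192, 192, 192).
A 93% tone moves each channel 93% toward 128:
  R: 192 + 0.93×(128−192) = 192 − 59.52 = 132.48 → 132
  G: 192 − 59.52 = 132.48 → 132
  B: 192 + 0.93×(128−192) = 192 − 59.52 = 132.48 → 132
After the tone: rgb(132, 132, 132) = #848484.
A 75% shade moves each channel 75% toward 0:
  R: 132 + 0.75×(0−132) = 132 − 99 = 33 → 33
  G: 132 + 0.75×(0−132) = 132 − 99 = 33 → 33
  B: 132 + 0.75×(0−132) = 132 − 99 = 33 → 33
rgb(33, 33, 33) = #212121.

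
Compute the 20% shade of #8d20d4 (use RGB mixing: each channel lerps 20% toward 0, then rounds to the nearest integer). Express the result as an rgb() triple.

rgb(113, 26, 170)

#8d20d4 is rgb(141, 32, 212).
A 20% shade moves each channel 20% toward 0:
  R: 141 − 28.2 = 112.8 → 113
  G: 32 + 0.2×(0−32) = 32 − 6.4 = 25.6 → 26
  B: 212 − 42.4 = 169.6 → 170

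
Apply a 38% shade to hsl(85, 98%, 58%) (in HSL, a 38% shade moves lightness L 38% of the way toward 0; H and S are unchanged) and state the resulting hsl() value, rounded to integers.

hsl(85, 98%, 36%)

L moves 38% from 58 toward 0: 58 − 22.04 = 35.96 → 36.
H and S are unchanged.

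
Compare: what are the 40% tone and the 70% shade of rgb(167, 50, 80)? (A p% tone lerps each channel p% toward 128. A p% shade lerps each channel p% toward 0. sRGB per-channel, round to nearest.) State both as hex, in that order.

#975163, #320F18

40% tone:
  R: 167 + 0.4×(128−167) = 167 − 15.6 = 151.4 → 151
  G: 50 + 0.4×(128−50) = 50 + 31.2 = 81.2 → 81
  B: 80 + 0.4×(128−80) = 80 + 19.2 = 99.2 → 99
  → #975163
70% shade:
  R: 167 − 116.9 = 50.1 → 50
  G: 50 + 0.7×(0−50) = 50 − 35 = 15 → 15
  B: 80 + 0.7×(0−80) = 80 − 56 = 24 → 24
  → #320F18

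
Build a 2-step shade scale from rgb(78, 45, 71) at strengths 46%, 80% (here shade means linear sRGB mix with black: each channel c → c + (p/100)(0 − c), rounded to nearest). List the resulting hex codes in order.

46%: (78 − 35.88 = 42.12→42, 45 − 20.7 = 24.3→24, 71 − 32.66 = 38.34→38) → #2a1826
80%: (78 − 62.4 = 15.6→16, 45 − 36 = 9→9, 71 − 56.8 = 14.2→14) → #10090e

#2a1826, #10090e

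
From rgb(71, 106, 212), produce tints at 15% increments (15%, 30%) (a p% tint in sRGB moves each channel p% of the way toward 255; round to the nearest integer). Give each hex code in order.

#6380da, #7e97e1

15%: (71 + 27.6 = 98.6→99, 106 + 22.35 = 128.35→128, 212 + 6.45 = 218.45→218) → #6380da
30%: (71 + 55.2 = 126.2→126, 106 + 44.7 = 150.7→151, 212 + 12.9 = 224.9→225) → #7e97e1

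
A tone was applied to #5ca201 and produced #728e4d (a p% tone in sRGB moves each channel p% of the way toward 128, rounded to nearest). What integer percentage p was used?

#5ca201 is rgb(92, 162, 1); #728e4d is rgb(114, 142, 77).
On the B channel (widest range): 77 ≈ 1 + (p/100)(128 − 1), so p ≈ 100×(77 − 1)/(128 − 1) = 7600/127 = 59.84.
p = 60 reproduces all three channels after rounding.

60%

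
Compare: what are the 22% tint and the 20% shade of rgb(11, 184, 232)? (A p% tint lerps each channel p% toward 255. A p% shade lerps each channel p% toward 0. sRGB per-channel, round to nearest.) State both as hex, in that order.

22% tint:
  R: 11 + 0.22×(255−11) = 11 + 53.68 = 64.68 → 65
  G: 184 + 0.22×(255−184) = 184 + 15.62 = 199.62 → 200
  B: 232 + 0.22×(255−232) = 232 + 5.06 = 237.06 → 237
  → #41C8ED
20% shade:
  R: 11 + 0.2×(0−11) = 11 − 2.2 = 8.8 → 9
  G: 184 + 0.2×(0−184) = 184 − 36.8 = 147.2 → 147
  B: 232 − 46.4 = 185.6 → 186
  → #0993BA

#41C8ED, #0993BA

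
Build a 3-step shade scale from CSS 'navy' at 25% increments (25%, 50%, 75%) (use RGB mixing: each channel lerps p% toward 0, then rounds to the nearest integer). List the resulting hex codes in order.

#000060, #000040, #000020

CSS navy is rgb(0, 0, 128).
25%: (0→0, 0→0, 128 − 32 = 96→96) → #000060
50%: (0→0, 0→0, 128 − 64 = 64→64) → #000040
75%: (0→0, 0→0, 128 − 96 = 32→32) → #000020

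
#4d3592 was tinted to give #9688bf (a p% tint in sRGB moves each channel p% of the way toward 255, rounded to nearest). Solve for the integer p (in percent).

#4d3592 is rgb(77, 53, 146); #9688bf is rgb(150, 136, 191).
On the G channel (widest range): 136 ≈ 53 + (p/100)(255 − 53), so p ≈ 100×(136 − 53)/(255 − 53) = 8300/202 = 41.09.
p = 41 reproduces all three channels after rounding.

41%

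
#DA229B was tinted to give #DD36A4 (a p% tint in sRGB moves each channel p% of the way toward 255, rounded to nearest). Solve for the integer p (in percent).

#DA229B is rgb(218, 34, 155); #DD36A4 is rgb(221, 54, 164).
On the G channel (widest range): 54 ≈ 34 + (p/100)(255 − 34), so p ≈ 100×(54 − 34)/(255 − 34) = 2000/221 = 9.05.
p = 9 reproduces all three channels after rounding.

9%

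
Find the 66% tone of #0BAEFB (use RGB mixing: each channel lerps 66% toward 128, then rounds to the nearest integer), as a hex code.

#0BAEFB is rgb(11, 174, 251).
Lerp each channel 66% toward 128:
  R: 11 + 77.22 = 88.22 → 88
  G: 174 − 30.36 = 143.64 → 144
  B: 251 − 81.18 = 169.82 → 170
rgb(88, 144, 170) = #5890AA.

#5890AA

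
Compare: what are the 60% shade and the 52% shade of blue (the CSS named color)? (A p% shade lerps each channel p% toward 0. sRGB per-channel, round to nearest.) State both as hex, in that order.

CSS blue is rgb(0, 0, 255).
60% shade:
  R: 0 + 0.6×(0−0) = 0 + 0 = 0 → 0
  G: 0 + 0 = 0 → 0
  B: 255 + 0.6×(0−255) = 255 − 153 = 102 → 102
  → #000066
52% shade:
  R: 0 + 0.52×(0−0) = 0 + 0 = 0 → 0
  G: 0 + 0 = 0 → 0
  B: 255 + 0.52×(0−255) = 255 − 132.6 = 122.4 → 122
  → #00007A

#000066, #00007A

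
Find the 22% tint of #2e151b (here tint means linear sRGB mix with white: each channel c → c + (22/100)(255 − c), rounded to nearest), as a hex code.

#2e151b is rgb(46, 21, 27).
Lerp each channel 22% toward 255:
  R: 46 + 45.98 = 91.98 → 92
  G: 21 + 0.22×(255−21) = 21 + 51.48 = 72.48 → 72
  B: 27 + 50.16 = 77.16 → 77
rgb(92, 72, 77) = #5c484d.

#5c484d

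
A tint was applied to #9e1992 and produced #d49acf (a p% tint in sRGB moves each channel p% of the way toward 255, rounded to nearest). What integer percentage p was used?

#9e1992 is rgb(158, 25, 146); #d49acf is rgb(212, 154, 207).
On the G channel (widest range): 154 ≈ 25 + (p/100)(255 − 25), so p ≈ 100×(154 − 25)/(255 − 25) = 12900/230 = 56.09.
p = 56 reproduces all three channels after rounding.

56%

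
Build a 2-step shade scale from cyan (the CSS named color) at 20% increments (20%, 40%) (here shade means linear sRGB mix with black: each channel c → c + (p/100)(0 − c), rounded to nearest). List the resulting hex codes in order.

CSS cyan is rgb(0, 255, 255).
20%: (0→0, 255 − 51 = 204→204, 255 − 51 = 204→204) → #00CCCC
40%: (0→0, 255 − 102 = 153→153, 255 − 102 = 153→153) → #009999

#00CCCC, #009999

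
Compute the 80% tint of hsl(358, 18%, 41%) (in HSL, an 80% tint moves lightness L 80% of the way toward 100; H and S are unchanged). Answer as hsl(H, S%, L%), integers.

L moves 80% from 41 toward 100: 41 + 47.2 = 88.2 → 88.
H and S are unchanged.

hsl(358, 18%, 88%)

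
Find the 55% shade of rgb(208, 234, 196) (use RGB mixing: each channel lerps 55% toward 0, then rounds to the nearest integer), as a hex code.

#5E6958

Per channel, c → c + 0.55(0 − c):
  R: 208 + 0.55×(0−208) = 208 − 114.4 = 93.6 → 94
  G: 234 + 0.55×(0−234) = 234 − 128.7 = 105.3 → 105
  B: 196 − 107.8 = 88.2 → 88
rgb(94, 105, 88) = #5E6958.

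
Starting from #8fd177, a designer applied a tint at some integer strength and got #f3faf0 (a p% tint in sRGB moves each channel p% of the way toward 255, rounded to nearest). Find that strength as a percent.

#8fd177 is rgb(143, 209, 119); #f3faf0 is rgb(243, 250, 240).
On the B channel (widest range): 240 ≈ 119 + (p/100)(255 − 119), so p ≈ 100×(240 − 119)/(255 − 119) = 12100/136 = 88.97.
p = 89 reproduces all three channels after rounding.

89%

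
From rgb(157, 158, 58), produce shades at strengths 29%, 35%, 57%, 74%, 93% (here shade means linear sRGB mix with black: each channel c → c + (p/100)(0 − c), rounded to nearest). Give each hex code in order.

#6F7029, #666726, #444419, #29290F, #0B0B04

29%: (157 − 45.53 = 111.47→111, 158 − 45.82 = 112.18→112, 58 − 16.82 = 41.18→41) → #6F7029
35%: (157 − 54.95 = 102.05→102, 158 − 55.3 = 102.7→103, 58 − 20.3 = 37.7→38) → #666726
57%: (157 − 89.49 = 67.51→68, 158 − 90.06 = 67.94→68, 58 − 33.06 = 24.94→25) → #444419
74%: (157 − 116.18 = 40.82→41, 158 − 116.92 = 41.08→41, 58 − 42.92 = 15.08→15) → #29290F
93%: (157 − 146.01 = 10.99→11, 158 − 146.94 = 11.06→11, 58 − 53.94 = 4.06→4) → #0B0B04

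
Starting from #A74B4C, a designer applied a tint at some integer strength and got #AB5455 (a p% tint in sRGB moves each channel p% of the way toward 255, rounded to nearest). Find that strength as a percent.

#A74B4C is rgb(167, 75, 76); #AB5455 is rgb(171, 84, 85).
On the G channel (widest range): 84 ≈ 75 + (p/100)(255 − 75), so p ≈ 100×(84 − 75)/(255 − 75) = 900/180 = 5.00.
p = 5 reproduces all three channels after rounding.

5%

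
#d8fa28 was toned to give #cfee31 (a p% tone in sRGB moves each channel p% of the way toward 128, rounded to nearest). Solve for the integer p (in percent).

10%

#d8fa28 is rgb(216, 250, 40); #cfee31 is rgb(207, 238, 49).
On the G channel (widest range): 238 ≈ 250 + (p/100)(128 − 250), so p ≈ 100×(238 − 250)/(128 − 250) = -1200/-122 = 9.84.
p = 10 reproduces all three channels after rounding.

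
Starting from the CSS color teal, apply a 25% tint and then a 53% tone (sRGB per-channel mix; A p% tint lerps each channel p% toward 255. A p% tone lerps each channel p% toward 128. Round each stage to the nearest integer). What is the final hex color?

CSS teal is rgb(0, 128, 128).
Lerp each channel 25% toward 255:
  R: 0 + 63.75 = 63.75 → 64
  G: 128 + 0.25×(255−128) = 128 + 31.75 = 159.75 → 160
  B: 128 + 31.75 = 159.75 → 160
After the tint: rgb(64, 160, 160) = #40a0a0.
Per channel, c → c + 0.53(128 − c):
  R: 64 + 0.53×(128−64) = 64 + 33.92 = 97.92 → 98
  G: 160 − 16.96 = 143.04 → 143
  B: 160 − 16.96 = 143.04 → 143
rgb(98, 143, 143) = #628f8f.

#628f8f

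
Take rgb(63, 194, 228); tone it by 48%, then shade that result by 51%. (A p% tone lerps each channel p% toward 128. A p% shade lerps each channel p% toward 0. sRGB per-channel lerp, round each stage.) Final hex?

#2e4f58

A 48% tone moves each channel 48% toward 128:
  R: 63 + 0.48×(128−63) = 63 + 31.2 = 94.2 → 94
  G: 194 + 0.48×(128−194) = 194 − 31.68 = 162.32 → 162
  B: 228 + 0.48×(128−228) = 228 − 48 = 180 → 180
After the tone: rgb(94, 162, 180) = #5ea2b4.
Lerp each channel 51% toward 0:
  R: 94 + 0.51×(0−94) = 94 − 47.94 = 46.06 → 46
  G: 162 + 0.51×(0−162) = 162 − 82.62 = 79.38 → 79
  B: 180 + 0.51×(0−180) = 180 − 91.8 = 88.2 → 88
rgb(46, 79, 88) = #2e4f58.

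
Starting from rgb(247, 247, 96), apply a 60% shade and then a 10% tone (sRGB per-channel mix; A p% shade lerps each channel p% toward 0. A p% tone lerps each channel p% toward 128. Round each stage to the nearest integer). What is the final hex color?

Per channel, c → c + 0.6(0 − c):
  R: 247 − 148.2 = 98.8 → 99
  G: 247 + 0.6×(0−247) = 247 − 148.2 = 98.8 → 99
  B: 96 + 0.6×(0−96) = 96 − 57.6 = 38.4 → 38
After the shade: rgb(99, 99, 38) = #636326.
Lerp each channel 10% toward 128:
  R: 99 + 0.1×(128−99) = 99 + 2.9 = 101.9 → 102
  G: 99 + 0.1×(128−99) = 99 + 2.9 = 101.9 → 102
  B: 38 + 9 = 47 → 47
rgb(102, 102, 47) = #66662F.

#66662F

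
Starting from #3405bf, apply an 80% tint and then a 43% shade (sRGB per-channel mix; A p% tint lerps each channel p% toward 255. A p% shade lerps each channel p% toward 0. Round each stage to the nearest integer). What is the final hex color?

#3405bf is rgb(52, 5, 191).
Lerp each channel 80% toward 255:
  R: 52 + 162.4 = 214.4 → 214
  G: 5 + 0.8×(255−5) = 5 + 200 = 205 → 205
  B: 191 + 0.8×(255−191) = 191 + 51.2 = 242.2 → 242
After the tint: rgb(214, 205, 242) = #d6cdf2.
A 43% shade moves each channel 43% toward 0:
  R: 214 + 0.43×(0−214) = 214 − 92.02 = 121.98 → 122
  G: 205 + 0.43×(0−205) = 205 − 88.15 = 116.85 → 117
  B: 242 − 104.06 = 137.94 → 138
rgb(122, 117, 138) = #7a758a.

#7a758a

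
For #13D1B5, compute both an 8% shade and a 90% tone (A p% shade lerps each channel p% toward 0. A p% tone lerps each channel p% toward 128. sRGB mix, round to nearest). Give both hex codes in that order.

#13D1B5 is rgb(19, 209, 181).
8% shade:
  R: 19 + 0.08×(0−19) = 19 − 1.52 = 17.48 → 17
  G: 209 − 16.72 = 192.28 → 192
  B: 181 + 0.08×(0−181) = 181 − 14.48 = 166.52 → 167
  → #11C0A7
90% tone:
  R: 19 + 0.9×(128−19) = 19 + 98.1 = 117.1 → 117
  G: 209 + 0.9×(128−209) = 209 − 72.9 = 136.1 → 136
  B: 181 + 0.9×(128−181) = 181 − 47.7 = 133.3 → 133
  → #758885

#11C0A7, #758885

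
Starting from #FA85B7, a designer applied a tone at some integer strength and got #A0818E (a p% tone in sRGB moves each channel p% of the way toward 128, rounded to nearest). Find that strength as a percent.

74%

#FA85B7 is rgb(250, 133, 183); #A0818E is rgb(160, 129, 142).
On the R channel (widest range): 160 ≈ 250 + (p/100)(128 − 250), so p ≈ 100×(160 − 250)/(128 − 250) = -9000/-122 = 73.77.
p = 74 reproduces all three channels after rounding.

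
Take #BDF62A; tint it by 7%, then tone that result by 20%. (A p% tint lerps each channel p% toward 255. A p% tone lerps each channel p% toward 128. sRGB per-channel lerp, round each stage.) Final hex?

#B5DF47

#BDF62A is rgb(189, 246, 42).
Lerp each channel 7% toward 255:
  R: 189 + 0.07×(255−189) = 189 + 4.62 = 193.62 → 194
  G: 246 + 0.63 = 246.63 → 247
  B: 42 + 0.07×(255−42) = 42 + 14.91 = 56.91 → 57
After the tint: rgb(194, 247, 57) = #C2F739.
A 20% tone moves each channel 20% toward 128:
  R: 194 + 0.2×(128−194) = 194 − 13.2 = 180.8 → 181
  G: 247 + 0.2×(128−247) = 247 − 23.8 = 223.2 → 223
  B: 57 + 0.2×(128−57) = 57 + 14.2 = 71.2 → 71
rgb(181, 223, 71) = #B5DF47.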